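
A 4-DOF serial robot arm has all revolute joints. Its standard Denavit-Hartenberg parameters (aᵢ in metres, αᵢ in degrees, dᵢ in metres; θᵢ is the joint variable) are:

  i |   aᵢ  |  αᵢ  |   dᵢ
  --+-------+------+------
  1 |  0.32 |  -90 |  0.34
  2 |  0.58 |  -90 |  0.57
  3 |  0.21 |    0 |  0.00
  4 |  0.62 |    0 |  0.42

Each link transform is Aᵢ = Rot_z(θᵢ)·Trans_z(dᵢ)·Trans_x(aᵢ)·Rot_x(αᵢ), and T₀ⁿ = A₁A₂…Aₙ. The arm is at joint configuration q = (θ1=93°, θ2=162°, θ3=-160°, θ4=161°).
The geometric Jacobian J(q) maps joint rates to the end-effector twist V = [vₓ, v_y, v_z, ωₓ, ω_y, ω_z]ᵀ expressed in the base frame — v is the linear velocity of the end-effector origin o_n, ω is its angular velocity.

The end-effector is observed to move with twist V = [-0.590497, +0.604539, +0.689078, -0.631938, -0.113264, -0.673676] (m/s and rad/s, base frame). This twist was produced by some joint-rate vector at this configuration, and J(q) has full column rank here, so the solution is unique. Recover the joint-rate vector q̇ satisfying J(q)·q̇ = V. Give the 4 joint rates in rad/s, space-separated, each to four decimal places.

-0.9200 0.6370 0.0830 0.1760

o_n = [-0.5902, -0.7953, 0.4296]
J₁: ẑ×o_n = [0.7953, -0.5902, 0.0000], ω = ẑ
J2: z=[-0.9986, -0.0523, 0.0000] o=[-0.0167, 0.3196, 0.3400] → [-0.0047, 0.0895, 1.0833, -0.9986, -0.0523, 0.0000]
J3: z=[0.0162, -0.3086, 0.9511] o=[-0.5571, -0.2611, 0.1608] → [0.4250, -0.0358, -0.0189, 0.0162, -0.3086, 0.9511]
J4: z=[0.0162, -0.3086, 0.9511] o=[-0.6386, -0.0775, 0.2218] → [0.6185, 0.0427, 0.0033, 0.0162, -0.3086, 0.9511]
q̇ = J⁺·V = [-0.9200, 0.6370, 0.0830, 0.1760]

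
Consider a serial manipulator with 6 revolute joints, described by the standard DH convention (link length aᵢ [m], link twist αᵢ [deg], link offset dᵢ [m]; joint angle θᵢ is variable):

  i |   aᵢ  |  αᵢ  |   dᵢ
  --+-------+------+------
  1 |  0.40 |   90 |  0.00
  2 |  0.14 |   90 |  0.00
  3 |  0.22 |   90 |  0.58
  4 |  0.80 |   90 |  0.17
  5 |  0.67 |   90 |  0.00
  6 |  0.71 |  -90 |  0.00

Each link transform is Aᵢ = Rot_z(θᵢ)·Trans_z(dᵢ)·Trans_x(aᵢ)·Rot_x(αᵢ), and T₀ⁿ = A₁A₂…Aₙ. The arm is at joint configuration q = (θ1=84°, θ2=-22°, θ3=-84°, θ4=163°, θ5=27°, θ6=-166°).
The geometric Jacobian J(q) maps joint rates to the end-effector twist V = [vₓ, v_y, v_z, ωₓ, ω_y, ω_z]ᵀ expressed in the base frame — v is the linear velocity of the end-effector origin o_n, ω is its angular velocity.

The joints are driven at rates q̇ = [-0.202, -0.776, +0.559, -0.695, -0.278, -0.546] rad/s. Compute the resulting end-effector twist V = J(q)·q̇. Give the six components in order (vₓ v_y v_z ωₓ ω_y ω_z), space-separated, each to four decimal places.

o_n = [0.5648, 0.0244, -0.5674]
J₁: ẑ×o_n = [-0.0244, 0.5648, 0.0000], ω = ẑ
J2: z=[0.9945, -0.1045, 0.0000] o=[0.0418, 0.3978, 0.0000] → [0.0593, 0.5643, -0.3167, 0.9945, -0.1045, 0.0000]
J3: z=[-0.0392, -0.3726, -0.9272] o=[0.0554, 0.5269, -0.0524] → [-0.2740, -0.4924, 0.2094, -0.0392, -0.3726, -0.9272]
J4: z=[-0.2003, -0.9061, 0.3726] o=[-0.1827, 0.3549, -0.5988] → [0.0946, 0.2848, 0.7435, -0.2003, -0.9061, 0.3726]
J5: z=[-0.3237, -0.2977, -0.8981] o=[0.5230, -0.0396, -0.7224] → [0.0113, 0.0127, -0.0083, -0.3237, -0.2977, -0.8981]
J6: z=[0.5983, 0.6709, -0.4380] o=[1.0141, -0.4946, -0.7486] → [0.3489, 0.0884, 0.6120, 0.5983, 0.6709, -0.4380]
V = J·q̇ = [-0.4537, -1.0770, -0.4858, -0.8911, 0.2190, -0.4904]

-0.4537 -1.0770 -0.4858 -0.8911 0.2190 -0.4904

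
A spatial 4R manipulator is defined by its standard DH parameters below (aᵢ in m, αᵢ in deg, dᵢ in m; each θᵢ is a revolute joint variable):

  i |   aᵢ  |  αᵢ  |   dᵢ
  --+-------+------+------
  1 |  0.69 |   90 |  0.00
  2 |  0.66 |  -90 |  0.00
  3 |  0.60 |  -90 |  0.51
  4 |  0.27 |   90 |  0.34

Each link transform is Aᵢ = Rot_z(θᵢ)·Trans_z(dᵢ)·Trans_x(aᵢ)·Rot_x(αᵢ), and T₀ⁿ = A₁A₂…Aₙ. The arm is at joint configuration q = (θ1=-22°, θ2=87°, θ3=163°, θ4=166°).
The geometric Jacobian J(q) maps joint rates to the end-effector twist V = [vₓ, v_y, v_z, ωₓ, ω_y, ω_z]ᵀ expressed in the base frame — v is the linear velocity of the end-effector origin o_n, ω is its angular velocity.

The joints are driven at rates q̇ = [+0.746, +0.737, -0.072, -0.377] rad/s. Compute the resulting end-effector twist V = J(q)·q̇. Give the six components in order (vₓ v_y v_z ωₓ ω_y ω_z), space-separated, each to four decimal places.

0.1545 0.1860 -0.3631 -0.0690 -0.3782 0.8523

o_n = [0.1548, -0.3066, 0.2603]
J₁: ẑ×o_n = [0.3066, 0.1548, -0.0000], ω = ẑ
J2: z=[-0.3746, -0.9272, 0.0000] o=[0.6398, -0.2585, 0.0000] → [-0.2413, 0.0975, -0.4317, -0.3746, -0.9272, 0.0000]
J3: z=[-0.9259, 0.3741, 0.0523] o=[0.6718, -0.2714, 0.6591] → [-0.1473, -0.3963, 0.2260, -0.9259, 0.3741, 0.0523]
J4: z=[-0.3724, -0.8809, -0.2920] o=[0.2374, 0.0933, 0.1128] → [-0.2467, 0.0791, 0.0761, -0.3724, -0.8809, -0.2920]
V = J·q̇ = [0.1545, 0.1860, -0.3631, -0.0690, -0.3782, 0.8523]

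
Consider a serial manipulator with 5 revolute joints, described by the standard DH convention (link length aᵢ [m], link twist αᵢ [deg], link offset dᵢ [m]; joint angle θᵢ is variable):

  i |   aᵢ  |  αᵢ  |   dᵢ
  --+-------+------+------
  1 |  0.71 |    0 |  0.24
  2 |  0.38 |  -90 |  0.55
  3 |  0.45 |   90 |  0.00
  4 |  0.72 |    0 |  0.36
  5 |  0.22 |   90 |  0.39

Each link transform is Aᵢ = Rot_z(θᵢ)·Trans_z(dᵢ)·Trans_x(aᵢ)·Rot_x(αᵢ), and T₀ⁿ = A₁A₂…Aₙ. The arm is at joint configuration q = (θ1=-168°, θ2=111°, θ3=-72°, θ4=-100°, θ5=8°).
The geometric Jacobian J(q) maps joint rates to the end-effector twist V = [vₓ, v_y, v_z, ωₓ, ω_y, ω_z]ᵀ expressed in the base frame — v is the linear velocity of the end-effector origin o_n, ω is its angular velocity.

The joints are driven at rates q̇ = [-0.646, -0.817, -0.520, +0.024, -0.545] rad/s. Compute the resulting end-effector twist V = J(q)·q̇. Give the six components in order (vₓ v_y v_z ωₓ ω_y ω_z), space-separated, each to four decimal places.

o_n = [-1.6017, -0.4563, 1.3235]
J₁: ẑ×o_n = [0.4563, -1.6017, 0.0000], ω = ẑ
J2: z=[0.0000, 0.0000, 1.0000] o=[-0.6945, -0.1476, 0.2400] → [0.3086, -0.9072, 0.0000, 0.0000, 0.0000, 1.0000]
J3: z=[0.8387, 0.5446, 0.0000] o=[-0.4875, -0.4663, 0.7900] → [0.2906, -0.4475, 0.6152, 0.8387, 0.5446, 0.0000]
J4: z=[-0.5180, 0.7976, 0.3090] o=[-0.4118, -0.5829, 1.2180] → [0.0450, -0.3130, 0.8835, -0.5180, 0.7976, 0.3090]
J5: z=[-0.5180, 0.7976, 0.3090] o=[-1.2140, -0.6496, 1.2103] → [0.0306, -0.0612, 0.2091, -0.5180, 0.7976, 0.3090]
V = J·q̇ = [-0.7136, 2.0343, -0.4127, -0.1662, -0.6988, -1.6240]

-0.7136 2.0343 -0.4127 -0.1662 -0.6988 -1.6240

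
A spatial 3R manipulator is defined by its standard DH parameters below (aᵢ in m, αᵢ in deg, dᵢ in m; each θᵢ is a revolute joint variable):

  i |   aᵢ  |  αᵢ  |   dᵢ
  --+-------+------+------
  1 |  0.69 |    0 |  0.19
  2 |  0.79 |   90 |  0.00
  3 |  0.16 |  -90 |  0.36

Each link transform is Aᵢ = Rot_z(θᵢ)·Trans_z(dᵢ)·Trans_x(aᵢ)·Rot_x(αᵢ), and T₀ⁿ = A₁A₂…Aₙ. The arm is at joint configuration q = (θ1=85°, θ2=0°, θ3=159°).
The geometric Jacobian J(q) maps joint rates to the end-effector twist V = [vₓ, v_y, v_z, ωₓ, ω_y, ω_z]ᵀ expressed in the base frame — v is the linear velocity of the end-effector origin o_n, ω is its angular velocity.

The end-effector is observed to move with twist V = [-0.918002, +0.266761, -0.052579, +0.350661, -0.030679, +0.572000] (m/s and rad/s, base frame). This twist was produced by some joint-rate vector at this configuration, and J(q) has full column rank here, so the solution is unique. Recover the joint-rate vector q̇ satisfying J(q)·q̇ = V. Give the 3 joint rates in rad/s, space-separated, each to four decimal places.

o_n = [0.4746, 1.2942, 0.2473]
J₁: ẑ×o_n = [-1.2942, 0.4746, 0.0000], ω = ẑ
J2: z=[0.0000, 0.0000, 1.0000] o=[0.0601, 0.6874, 0.1900] → [-0.6068, 0.4145, 0.0000, 0.0000, 0.0000, 1.0000]
J3: z=[0.9962, -0.0872, 0.0000] o=[0.1290, 1.4744, 0.1900] → [-0.0050, -0.0571, -0.1494, 0.9962, -0.0872, 0.0000]
q̇ = J⁺·V = [0.8280, -0.2560, 0.3520]

0.8280 -0.2560 0.3520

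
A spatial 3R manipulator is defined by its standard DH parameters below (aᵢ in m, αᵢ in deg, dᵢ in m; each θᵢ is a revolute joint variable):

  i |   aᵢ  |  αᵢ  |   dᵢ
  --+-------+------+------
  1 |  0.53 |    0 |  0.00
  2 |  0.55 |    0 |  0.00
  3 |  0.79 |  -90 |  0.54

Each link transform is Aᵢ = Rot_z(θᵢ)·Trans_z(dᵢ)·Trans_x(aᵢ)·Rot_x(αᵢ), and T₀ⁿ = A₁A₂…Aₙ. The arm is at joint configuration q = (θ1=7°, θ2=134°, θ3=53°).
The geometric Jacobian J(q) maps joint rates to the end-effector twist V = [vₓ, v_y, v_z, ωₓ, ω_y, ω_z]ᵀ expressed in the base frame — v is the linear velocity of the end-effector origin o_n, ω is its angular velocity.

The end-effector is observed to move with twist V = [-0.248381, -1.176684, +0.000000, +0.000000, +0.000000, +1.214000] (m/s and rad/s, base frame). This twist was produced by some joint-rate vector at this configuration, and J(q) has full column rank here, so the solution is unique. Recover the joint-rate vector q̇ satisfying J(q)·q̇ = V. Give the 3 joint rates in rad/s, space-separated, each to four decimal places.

o_n = [-0.6679, 0.2196, 0.5400]
J₁: ẑ×o_n = [-0.2196, -0.6679, 0.0000], ω = ẑ
J2: z=[0.0000, 0.0000, 1.0000] o=[0.5260, 0.0646, 0.0000] → [-0.1550, -1.1940, 0.0000, 0.0000, 0.0000, 1.0000]
J3: z=[0.0000, 0.0000, 1.0000] o=[0.0986, 0.4107, 0.0000] → [0.1911, -0.7665, 0.0000, 0.0000, 0.0000, 1.0000]
q̇ = J⁺·V = [0.5730, 0.7080, -0.0670]

0.5730 0.7080 -0.0670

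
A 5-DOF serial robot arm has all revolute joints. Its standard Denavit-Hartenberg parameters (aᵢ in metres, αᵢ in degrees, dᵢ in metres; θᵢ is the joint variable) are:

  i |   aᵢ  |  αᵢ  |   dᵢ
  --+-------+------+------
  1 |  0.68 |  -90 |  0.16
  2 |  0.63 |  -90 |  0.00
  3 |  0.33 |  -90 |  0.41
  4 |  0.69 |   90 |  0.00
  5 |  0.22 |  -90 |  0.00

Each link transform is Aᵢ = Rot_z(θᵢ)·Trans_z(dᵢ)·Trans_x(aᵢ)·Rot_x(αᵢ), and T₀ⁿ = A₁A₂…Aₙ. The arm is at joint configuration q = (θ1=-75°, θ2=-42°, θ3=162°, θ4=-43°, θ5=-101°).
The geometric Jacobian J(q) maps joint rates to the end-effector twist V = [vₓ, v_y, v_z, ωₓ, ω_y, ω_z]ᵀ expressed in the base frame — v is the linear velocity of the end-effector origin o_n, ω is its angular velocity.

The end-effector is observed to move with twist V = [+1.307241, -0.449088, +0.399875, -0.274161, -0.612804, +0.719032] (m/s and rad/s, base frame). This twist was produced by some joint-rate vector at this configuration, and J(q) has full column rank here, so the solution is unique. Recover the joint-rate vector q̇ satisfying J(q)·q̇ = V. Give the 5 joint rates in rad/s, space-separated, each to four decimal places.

0.9760 -0.9970 0.1300 0.4790 0.5600

o_n = [-0.1279, -1.2762, -0.5185]
J₁: ẑ×o_n = [1.2762, -0.1279, 0.0000], ω = ẑ
J2: z=[0.9659, 0.2588, 0.0000] o=[0.1760, -0.6568, 0.1600] → [-0.1756, 0.6554, -0.5196, 0.9659, 0.2588, 0.0000]
J3: z=[0.1732, -0.6463, -0.7431] o=[0.2972, -1.1091, 0.5816] → [0.5868, 0.5064, -0.3037, 0.1732, -0.6463, -0.7431]
J4: z=[0.8592, 0.4680, -0.2068] o=[0.2093, -1.1752, 0.0669] → [-0.2948, 0.5727, 0.0710, 0.8592, 0.4680, -0.2068]
J5: z=[0.4550, -0.8837, -0.1095] o=[0.0479, -1.1752, -0.6040] → [-0.0866, -0.0196, -0.2013, 0.4550, -0.8837, -0.1095]
q̇ = J⁺·V = [0.9760, -0.9970, 0.1300, 0.4790, 0.5600]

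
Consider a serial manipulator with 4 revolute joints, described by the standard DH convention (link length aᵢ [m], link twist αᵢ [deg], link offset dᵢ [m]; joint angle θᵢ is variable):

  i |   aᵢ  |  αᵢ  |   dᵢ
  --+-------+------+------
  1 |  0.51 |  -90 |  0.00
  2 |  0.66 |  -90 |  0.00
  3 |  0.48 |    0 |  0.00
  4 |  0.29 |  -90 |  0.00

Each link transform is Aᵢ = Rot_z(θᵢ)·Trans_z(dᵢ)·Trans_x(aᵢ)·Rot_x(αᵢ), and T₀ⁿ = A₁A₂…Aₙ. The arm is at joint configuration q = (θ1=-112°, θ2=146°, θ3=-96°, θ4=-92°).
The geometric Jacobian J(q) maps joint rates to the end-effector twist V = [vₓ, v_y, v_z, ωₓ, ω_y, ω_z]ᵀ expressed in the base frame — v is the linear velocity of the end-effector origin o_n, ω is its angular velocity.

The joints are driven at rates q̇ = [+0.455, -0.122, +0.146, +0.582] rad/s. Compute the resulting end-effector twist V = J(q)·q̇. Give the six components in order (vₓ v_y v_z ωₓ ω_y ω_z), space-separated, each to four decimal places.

o_n = [0.3143, -0.3886, -0.1804]
J₁: ẑ×o_n = [0.3886, 0.3143, -0.0000], ω = ẑ
J2: z=[0.9272, -0.3746, 0.0000] o=[-0.1910, -0.4729, 0.0000] → [0.0676, 0.1673, 0.2675, 0.9272, -0.3746, 0.0000]
J3: z=[0.2095, 0.5185, 0.8290] o=[0.0139, 0.0345, -0.3691] → [0.4485, 0.2095, -0.2444, 0.2095, 0.5185, 0.8290]
J4: z=[0.2095, 0.5185, 0.8290] o=[0.4410, -0.1829, -0.3410] → [0.2537, -0.1386, 0.0226, 0.2095, 0.5185, 0.8290]
V = J·q̇ = [0.3817, 0.0725, -0.0552, 0.0394, 0.4232, 1.0585]

0.3817 0.0725 -0.0552 0.0394 0.4232 1.0585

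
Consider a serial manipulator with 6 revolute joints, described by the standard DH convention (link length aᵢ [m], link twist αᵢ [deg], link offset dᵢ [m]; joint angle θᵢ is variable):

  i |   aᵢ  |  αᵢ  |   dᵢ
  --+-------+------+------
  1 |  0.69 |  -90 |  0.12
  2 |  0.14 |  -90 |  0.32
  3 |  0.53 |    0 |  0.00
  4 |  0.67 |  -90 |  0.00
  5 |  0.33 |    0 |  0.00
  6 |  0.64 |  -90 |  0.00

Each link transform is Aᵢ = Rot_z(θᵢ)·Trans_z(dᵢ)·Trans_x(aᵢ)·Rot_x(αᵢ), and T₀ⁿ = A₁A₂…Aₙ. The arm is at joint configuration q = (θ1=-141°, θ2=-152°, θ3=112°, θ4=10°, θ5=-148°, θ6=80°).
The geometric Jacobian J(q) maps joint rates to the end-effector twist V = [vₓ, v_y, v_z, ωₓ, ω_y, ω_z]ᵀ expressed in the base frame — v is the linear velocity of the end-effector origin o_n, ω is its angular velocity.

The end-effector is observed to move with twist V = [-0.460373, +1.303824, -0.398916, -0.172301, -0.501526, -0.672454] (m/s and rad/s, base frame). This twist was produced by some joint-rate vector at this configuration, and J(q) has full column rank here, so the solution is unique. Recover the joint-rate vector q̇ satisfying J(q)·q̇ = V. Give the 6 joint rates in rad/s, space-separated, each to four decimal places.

-0.9850 0.1250 -0.0320 0.5190 -0.4410 0.7360

o_n = [-1.5298, -0.3309, 0.6142]
J₁: ẑ×o_n = [0.3309, -1.5298, 0.0000], ω = ẑ
J2: z=[0.6293, -0.7771, 0.0000] o=[-0.5362, -0.4342, 0.1200] → [-0.3840, -0.3110, -0.7071, 0.6293, -0.7771, 0.0000]
J3: z=[-0.3648, -0.2954, 0.8829] o=[-0.2388, -0.6051, 0.1857] → [-0.3687, -0.9836, -0.4815, -0.3648, -0.2954, 0.8829]
J4: z=[-0.3648, -0.2954, 0.8829] o=[-0.6843, -0.3336, 0.0925] → [-0.1565, -0.5562, -0.2508, -0.3648, -0.2954, 0.8829]
J5: z=[-0.2484, -0.8830, -0.3981] o=[-1.2855, -0.0893, -0.0742] → [-0.7040, 0.2683, -0.1557, -0.2484, -0.8830, -0.3981]
J6: z=[-0.2484, -0.8830, -0.3981] o=[-1.0982, -0.2430, 0.1499] → [-0.4450, 0.2872, -0.3593, -0.2484, -0.8830, -0.3981]
q̇ = J⁺·V = [-0.9850, 0.1250, -0.0320, 0.5190, -0.4410, 0.7360]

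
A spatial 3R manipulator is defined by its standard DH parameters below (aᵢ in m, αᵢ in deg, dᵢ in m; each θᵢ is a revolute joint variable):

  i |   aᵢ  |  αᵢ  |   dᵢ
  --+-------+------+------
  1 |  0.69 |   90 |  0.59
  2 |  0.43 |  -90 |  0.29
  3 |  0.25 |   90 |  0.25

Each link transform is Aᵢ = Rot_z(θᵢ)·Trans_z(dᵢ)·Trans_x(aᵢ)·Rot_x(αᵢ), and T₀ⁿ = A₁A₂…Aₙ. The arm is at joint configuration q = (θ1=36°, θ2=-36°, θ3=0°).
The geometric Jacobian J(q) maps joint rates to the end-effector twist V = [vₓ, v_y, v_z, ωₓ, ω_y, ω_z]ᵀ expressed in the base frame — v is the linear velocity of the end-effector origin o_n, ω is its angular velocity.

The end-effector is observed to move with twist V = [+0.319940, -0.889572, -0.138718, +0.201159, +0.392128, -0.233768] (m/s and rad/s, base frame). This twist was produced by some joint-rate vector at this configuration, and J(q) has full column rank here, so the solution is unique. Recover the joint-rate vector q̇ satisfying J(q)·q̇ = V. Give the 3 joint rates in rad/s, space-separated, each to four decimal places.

o_n = [1.2926, 0.5807, 0.3926]
J₁: ẑ×o_n = [-0.5807, 1.2926, 0.0000], ω = ẑ
J2: z=[0.5878, -0.8090, 0.0000] o=[0.5582, 0.4056, 0.5900] → [0.1597, 0.1161, 0.6971, 0.5878, -0.8090, 0.0000]
J3: z=[0.4755, 0.3455, 0.8090] o=[1.0101, 0.3754, 0.3373] → [-0.1469, 0.2023, 0.0000, 0.4755, 0.3455, 0.8090]
q̇ = J⁺·V = [-0.7750, -0.1990, 0.6690]

-0.7750 -0.1990 0.6690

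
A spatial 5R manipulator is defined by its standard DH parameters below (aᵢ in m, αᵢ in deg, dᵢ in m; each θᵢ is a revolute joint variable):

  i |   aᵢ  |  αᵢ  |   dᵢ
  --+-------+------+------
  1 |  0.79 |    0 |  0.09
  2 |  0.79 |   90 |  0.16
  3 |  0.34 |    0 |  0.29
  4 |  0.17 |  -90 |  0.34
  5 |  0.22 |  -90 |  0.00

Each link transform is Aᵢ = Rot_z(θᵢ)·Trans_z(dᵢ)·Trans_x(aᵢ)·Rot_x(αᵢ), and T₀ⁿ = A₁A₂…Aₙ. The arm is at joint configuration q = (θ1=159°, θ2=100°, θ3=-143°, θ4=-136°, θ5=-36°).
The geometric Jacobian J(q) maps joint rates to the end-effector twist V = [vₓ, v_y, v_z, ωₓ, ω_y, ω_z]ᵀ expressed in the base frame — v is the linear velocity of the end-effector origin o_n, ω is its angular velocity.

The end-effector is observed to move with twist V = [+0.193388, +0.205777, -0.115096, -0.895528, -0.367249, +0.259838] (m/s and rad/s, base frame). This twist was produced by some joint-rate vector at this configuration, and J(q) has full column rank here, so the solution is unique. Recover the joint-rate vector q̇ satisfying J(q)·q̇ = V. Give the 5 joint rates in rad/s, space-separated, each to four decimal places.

-0.3590 0.7030 0.3330 0.4760 -0.5380

o_n = [-1.5922, -0.1344, 0.3891]
J₁: ẑ×o_n = [0.1344, -1.5922, 0.0000], ω = ẑ
J2: z=[0.0000, 0.0000, 1.0000] o=[-0.7375, 0.2831, 0.0900] → [0.4175, -0.8547, 0.0000, 0.0000, 0.0000, 1.0000]
J3: z=[-0.9816, 0.1908, 0.0000] o=[-0.8883, -0.4924, 0.2500] → [0.0265, 0.1365, -0.2171, -0.9816, 0.1908, 0.0000]
J4: z=[-0.9816, 0.1908, 0.0000] o=[-1.1211, -0.1705, 0.0454] → [0.0656, 0.3374, 0.0544, -0.9816, 0.1908, 0.0000]
J5: z=[0.1885, 0.9695, 0.1564] o=[-1.4600, -0.1317, 0.2133] → [0.1709, -0.0538, 0.1277, 0.1885, 0.9695, 0.1564]
q̇ = J⁺·V = [-0.3590, 0.7030, 0.3330, 0.4760, -0.5380]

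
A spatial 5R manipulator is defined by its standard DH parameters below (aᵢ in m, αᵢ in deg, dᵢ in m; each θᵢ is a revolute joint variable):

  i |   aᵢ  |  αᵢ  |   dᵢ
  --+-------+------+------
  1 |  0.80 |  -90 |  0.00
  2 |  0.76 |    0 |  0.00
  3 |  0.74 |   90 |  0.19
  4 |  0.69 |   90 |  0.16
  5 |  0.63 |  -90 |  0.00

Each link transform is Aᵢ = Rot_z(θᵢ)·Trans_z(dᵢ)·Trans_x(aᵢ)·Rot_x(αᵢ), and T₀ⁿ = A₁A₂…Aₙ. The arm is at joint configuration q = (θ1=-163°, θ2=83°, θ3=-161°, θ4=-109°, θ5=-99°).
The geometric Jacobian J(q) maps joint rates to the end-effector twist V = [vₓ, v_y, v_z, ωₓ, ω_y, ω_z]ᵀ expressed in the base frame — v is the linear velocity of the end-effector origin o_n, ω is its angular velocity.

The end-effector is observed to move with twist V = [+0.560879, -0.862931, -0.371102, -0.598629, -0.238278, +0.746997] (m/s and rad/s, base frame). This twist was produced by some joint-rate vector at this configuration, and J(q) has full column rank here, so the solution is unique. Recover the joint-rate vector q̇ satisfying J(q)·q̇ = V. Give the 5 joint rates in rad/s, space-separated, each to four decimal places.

0.4050 0.5780 -0.3640 -0.5570 -0.4950

o_n = [-1.5028, -0.0734, -0.3150]
J₁: ẑ×o_n = [0.0734, -1.5028, 0.0000], ω = ẑ
J2: z=[0.2924, -0.9563, 0.0000] o=[-0.7650, -0.2339, 0.0000] → [0.3012, 0.0921, -0.6586, 0.2924, -0.9563, 0.0000]
J3: z=[0.2924, -0.9563, 0.0000] o=[-0.8536, -0.2610, -0.7543] → [-0.4202, -0.1285, -0.5660, 0.2924, -0.9563, 0.0000]
J4: z=[0.9354, 0.2860, 0.2079] o=[-0.9452, -0.4877, -0.0305] → [-0.1675, 0.1501, 0.5470, 0.9354, 0.2860, 0.2079]
J5: z=[0.2832, -0.2539, -0.9249] o=[-0.9416, 0.1957, -0.2170] → [-0.2239, 0.5468, -0.2186, 0.2832, -0.2539, -0.9249]
q̇ = J⁺·V = [0.4050, 0.5780, -0.3640, -0.5570, -0.4950]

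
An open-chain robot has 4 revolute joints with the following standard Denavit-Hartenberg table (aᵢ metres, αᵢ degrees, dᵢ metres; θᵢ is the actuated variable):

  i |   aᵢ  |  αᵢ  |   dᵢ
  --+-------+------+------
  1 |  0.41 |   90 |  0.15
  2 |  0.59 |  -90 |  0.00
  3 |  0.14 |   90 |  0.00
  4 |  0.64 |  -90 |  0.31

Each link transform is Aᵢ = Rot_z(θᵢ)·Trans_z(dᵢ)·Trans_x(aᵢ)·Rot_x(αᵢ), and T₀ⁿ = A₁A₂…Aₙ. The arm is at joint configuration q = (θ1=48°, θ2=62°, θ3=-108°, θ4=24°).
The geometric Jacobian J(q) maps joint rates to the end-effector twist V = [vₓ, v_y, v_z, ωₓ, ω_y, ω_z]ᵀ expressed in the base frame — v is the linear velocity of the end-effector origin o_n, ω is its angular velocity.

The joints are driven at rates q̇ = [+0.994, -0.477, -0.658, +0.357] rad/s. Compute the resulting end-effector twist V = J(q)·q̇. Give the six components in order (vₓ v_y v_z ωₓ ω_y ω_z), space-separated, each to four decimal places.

o_n = [0.5839, -0.2383, 0.3351]
J₁: ẑ×o_n = [0.2383, 0.5839, -0.0000], ω = ẑ
J2: z=[0.7431, -0.6691, 0.0000] o=[0.2743, 0.3047, 0.1500] → [-0.1239, -0.1376, -0.1964, 0.7431, -0.6691, 0.0000]
J3: z=[-0.5908, -0.6562, 0.4695] o=[0.4597, 0.5105, 0.6709] → [0.5719, -0.1401, 0.5239, -0.5908, -0.6562, 0.4695]
J4: z=[-0.5284, -0.1250, -0.8397] o=[0.5450, 0.4063, 0.6327] → [-0.5041, -0.1899, 0.3455, -0.5284, -0.1250, -0.8397]
V = J·q̇ = [-0.2603, 0.6704, -0.1277, -0.1544, 0.7063, 0.3853]

-0.2603 0.6704 -0.1277 -0.1544 0.7063 0.3853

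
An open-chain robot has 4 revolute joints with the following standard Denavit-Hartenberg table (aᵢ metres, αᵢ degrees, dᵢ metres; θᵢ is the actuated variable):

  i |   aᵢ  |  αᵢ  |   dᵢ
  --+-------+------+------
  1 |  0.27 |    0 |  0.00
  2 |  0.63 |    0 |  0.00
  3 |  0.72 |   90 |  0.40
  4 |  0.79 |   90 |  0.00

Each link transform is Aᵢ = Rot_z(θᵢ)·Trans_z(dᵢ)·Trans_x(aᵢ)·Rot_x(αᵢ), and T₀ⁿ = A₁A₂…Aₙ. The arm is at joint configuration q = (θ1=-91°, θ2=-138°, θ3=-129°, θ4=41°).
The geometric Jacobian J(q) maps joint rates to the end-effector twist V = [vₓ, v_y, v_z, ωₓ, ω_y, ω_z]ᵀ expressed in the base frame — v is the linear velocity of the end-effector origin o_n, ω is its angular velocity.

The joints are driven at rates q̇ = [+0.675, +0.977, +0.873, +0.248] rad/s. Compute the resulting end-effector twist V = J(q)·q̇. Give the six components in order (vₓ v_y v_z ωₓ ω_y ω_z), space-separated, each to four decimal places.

-0.8477 2.6310 0.1479 0.0087 -0.2478 2.5250

o_n = [0.8974, 0.2514, 0.9183]
J₁: ẑ×o_n = [-0.2514, 0.8974, 0.0000], ω = ẑ
J2: z=[0.0000, 0.0000, 1.0000] o=[-0.0047, -0.2700, 0.0000] → [-0.5214, 0.9021, 0.0000, 0.0000, 0.0000, 1.0000]
J3: z=[0.0000, 0.0000, 1.0000] o=[-0.4180, 0.2055, 0.0000] → [-0.0459, 1.3154, 0.0000, 0.0000, 0.0000, 1.0000]
J4: z=[0.0349, -0.9994, 0.0000] o=[0.3015, 0.2306, 0.4000] → [-0.5180, -0.0181, 0.5962, 0.0349, -0.9994, 0.0000]
V = J·q̇ = [-0.8477, 2.6310, 0.1479, 0.0087, -0.2478, 2.5250]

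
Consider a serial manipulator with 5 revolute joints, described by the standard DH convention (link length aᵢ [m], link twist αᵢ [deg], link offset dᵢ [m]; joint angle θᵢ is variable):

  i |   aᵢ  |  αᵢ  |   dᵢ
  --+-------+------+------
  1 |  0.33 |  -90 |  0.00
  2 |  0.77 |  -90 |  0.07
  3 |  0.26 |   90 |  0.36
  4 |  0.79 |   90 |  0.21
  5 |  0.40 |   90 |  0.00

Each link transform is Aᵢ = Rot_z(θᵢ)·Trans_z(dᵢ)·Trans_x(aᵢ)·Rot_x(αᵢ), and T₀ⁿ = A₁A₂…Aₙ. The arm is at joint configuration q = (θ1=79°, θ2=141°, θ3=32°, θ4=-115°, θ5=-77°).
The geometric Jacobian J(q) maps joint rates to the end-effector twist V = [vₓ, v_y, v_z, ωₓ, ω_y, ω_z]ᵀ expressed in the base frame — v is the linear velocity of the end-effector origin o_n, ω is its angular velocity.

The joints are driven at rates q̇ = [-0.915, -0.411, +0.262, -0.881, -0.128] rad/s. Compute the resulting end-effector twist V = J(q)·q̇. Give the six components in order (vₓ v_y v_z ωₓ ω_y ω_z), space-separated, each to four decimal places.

-0.1582 0.5470 0.6007 1.2269 -0.0800 -0.5215

o_n = [0.0522, 0.1475, -0.7049]
J₁: ẑ×o_n = [-0.1475, 0.0522, 0.0000], ω = ẑ
J2: z=[-0.9816, 0.1908, 0.0000] o=[0.0630, 0.3239, 0.0000] → [-0.1345, -0.6920, 0.1753, -0.9816, 0.1908, 0.0000]
J3: z=[-0.1201, -0.6178, 0.7771] o=[-0.1199, -0.2501, -0.4846] → [-0.1728, 0.1073, 0.0586, -0.1201, -0.6178, 0.7771]
J4: z=[-0.9110, -0.2424, -0.3335] o=[-0.0606, -0.6670, -0.3436] → [0.3592, -0.3669, -0.7147, -0.9110, -0.2424, -0.3335]
J5: z=[-0.4082, 0.4169, 0.8121] o=[-0.2976, -0.0259, -0.7918] → [-0.1045, 0.3196, -0.2166, -0.4082, 0.4169, 0.8121]
V = J·q̇ = [-0.1582, 0.5470, 0.6007, 1.2269, -0.0800, -0.5215]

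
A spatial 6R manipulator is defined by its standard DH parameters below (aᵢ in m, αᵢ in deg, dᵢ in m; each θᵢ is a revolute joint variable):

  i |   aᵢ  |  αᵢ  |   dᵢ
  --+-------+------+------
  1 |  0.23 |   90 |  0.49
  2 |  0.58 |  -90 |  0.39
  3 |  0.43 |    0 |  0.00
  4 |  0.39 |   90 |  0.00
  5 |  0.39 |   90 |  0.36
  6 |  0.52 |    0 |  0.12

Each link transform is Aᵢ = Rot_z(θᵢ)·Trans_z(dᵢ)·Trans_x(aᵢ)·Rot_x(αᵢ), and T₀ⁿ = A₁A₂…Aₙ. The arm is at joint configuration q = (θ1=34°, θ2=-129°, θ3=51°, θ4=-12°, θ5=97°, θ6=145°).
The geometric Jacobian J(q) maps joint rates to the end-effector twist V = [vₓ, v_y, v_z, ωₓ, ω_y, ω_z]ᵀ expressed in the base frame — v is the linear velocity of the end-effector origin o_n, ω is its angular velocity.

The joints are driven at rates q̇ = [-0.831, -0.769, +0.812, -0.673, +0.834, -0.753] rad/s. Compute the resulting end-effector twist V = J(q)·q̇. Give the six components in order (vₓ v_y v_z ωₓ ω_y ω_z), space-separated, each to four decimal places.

-1.1782 0.1340 0.6523 0.2551 -0.2495 -0.8172

o_n = [-0.5544, -0.6686, -0.7899]
J₁: ẑ×o_n = [0.6686, -0.5544, 0.0000], ω = ẑ
J2: z=[0.5592, -0.8290, 0.0000] o=[0.1907, 0.1286, 0.4900] → [1.0610, 0.7157, -1.0635, 0.5592, -0.8290, 0.0000]
J3: z=[0.6443, 0.4346, -0.6293] o=[0.1062, -0.3988, 0.0393] → [-0.5301, 0.9499, 0.1133, 0.6443, 0.4346, -0.6293]
J4: z=[0.6443, 0.4346, -0.6293] o=[-0.2219, -0.2170, -0.1710] → [-0.5531, 0.6080, -0.1464, 0.6443, 0.4346, -0.6293]
J5: z=[0.1062, -0.8657, -0.4891] o=[-0.5173, -0.1202, -0.4066] → [0.0636, 0.0589, -0.0904, 0.1062, -0.8657, -0.4891]
J6: z=[-0.6732, 0.2994, -0.6761] o=[-0.1936, -0.2754, -0.7976] → [-0.2635, 0.2491, 0.3727, -0.6732, 0.2994, -0.6761]
V = J·q̇ = [-1.1782, 0.1340, 0.6523, 0.2551, -0.2495, -0.8172]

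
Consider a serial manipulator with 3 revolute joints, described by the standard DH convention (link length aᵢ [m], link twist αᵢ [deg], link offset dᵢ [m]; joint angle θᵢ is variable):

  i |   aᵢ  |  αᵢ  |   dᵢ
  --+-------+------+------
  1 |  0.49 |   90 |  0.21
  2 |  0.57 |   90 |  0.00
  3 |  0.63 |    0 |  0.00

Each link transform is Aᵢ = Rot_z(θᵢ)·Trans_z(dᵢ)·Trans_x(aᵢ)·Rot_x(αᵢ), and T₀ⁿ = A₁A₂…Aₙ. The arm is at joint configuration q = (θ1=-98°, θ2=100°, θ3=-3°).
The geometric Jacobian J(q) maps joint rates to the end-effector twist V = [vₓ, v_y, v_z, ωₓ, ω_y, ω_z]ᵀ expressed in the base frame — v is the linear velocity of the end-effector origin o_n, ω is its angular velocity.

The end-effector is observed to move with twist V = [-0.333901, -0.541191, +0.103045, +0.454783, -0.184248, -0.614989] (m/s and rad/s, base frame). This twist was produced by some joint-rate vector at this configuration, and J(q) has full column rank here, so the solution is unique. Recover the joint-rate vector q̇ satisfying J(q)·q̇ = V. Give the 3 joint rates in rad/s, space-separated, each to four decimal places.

-0.6360 -0.4760 0.1210

o_n = [-0.0066, -0.2836, 1.3909]
J₁: ẑ×o_n = [0.2836, -0.0066, 0.0000], ω = ẑ
J2: z=[-0.9903, 0.1392, 0.0000] o=[-0.0682, -0.4852, 0.2100] → [0.1644, 1.1694, -0.2082, -0.9903, 0.1392, 0.0000]
J3: z=[-0.1371, -0.9752, 0.1736] o=[-0.0544, -0.3872, 0.7713] → [-0.6222, 0.0932, 0.0325, -0.1371, -0.9752, 0.1736]
q̇ = J⁺·V = [-0.6360, -0.4760, 0.1210]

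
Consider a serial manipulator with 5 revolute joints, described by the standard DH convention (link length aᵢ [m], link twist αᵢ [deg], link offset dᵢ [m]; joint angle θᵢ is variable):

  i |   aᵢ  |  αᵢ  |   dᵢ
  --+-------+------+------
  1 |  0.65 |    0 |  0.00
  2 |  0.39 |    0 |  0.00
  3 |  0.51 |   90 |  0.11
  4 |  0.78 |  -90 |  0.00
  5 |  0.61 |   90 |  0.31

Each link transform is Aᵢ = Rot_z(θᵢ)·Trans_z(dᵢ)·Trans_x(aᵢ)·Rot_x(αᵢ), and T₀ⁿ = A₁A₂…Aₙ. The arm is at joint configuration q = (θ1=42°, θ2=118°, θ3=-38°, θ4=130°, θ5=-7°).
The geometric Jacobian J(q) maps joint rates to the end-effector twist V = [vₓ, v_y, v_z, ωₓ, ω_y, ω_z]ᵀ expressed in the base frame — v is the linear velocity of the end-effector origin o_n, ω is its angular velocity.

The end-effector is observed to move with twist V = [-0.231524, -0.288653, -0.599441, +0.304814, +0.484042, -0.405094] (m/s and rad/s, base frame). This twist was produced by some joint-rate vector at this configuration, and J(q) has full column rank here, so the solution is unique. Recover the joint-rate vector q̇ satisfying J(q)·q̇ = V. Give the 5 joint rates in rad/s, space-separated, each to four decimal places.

o_n = [0.5071, 0.0836, 0.9721]
J₁: ẑ×o_n = [-0.0836, 0.5071, 0.0000], ω = ẑ
J2: z=[0.0000, 0.0000, 1.0000] o=[0.4830, 0.4349, 0.0000] → [0.3513, 0.0241, -0.0000, 0.0000, 0.0000, 1.0000]
J3: z=[0.0000, 0.0000, 1.0000] o=[0.1166, 0.5683, 0.0000] → [0.4847, 0.3905, -0.0000, 0.0000, 0.0000, 1.0000]
J4: z=[0.8480, 0.5299, 0.0000] o=[-0.1537, 1.0008, 0.1100] → [0.4568, -0.7311, -1.1280, 0.8480, 0.5299, 0.0000]
J5: z=[0.4059, -0.6496, -0.6428] o=[0.1120, 0.5756, 0.7075] → [-0.4881, -0.3614, 0.0569, 0.4059, -0.6496, -0.6428]
q̇ = J⁺·V = [0.6620, -0.3630, -0.9130, 0.5150, -0.3250]

0.6620 -0.3630 -0.9130 0.5150 -0.3250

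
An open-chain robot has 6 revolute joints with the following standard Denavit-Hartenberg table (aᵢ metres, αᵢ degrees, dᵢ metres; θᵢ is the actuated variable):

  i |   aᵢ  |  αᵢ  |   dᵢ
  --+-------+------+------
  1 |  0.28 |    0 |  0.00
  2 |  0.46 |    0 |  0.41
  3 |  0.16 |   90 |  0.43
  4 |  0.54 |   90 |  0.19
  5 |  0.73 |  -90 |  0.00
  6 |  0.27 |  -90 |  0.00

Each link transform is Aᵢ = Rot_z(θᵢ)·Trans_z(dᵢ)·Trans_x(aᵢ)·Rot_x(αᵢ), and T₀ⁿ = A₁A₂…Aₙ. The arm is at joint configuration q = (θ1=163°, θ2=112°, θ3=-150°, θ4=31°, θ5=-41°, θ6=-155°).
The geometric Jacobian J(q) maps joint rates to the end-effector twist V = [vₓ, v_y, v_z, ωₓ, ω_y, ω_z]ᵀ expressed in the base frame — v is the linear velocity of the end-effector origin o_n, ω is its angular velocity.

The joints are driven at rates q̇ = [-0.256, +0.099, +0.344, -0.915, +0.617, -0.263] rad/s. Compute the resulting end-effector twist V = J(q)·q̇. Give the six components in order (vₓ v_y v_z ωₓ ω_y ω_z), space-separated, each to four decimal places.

-0.2485 0.4481 -0.6199 -1.0096 -0.4995 -0.4307

o_n = [-0.9039, 0.3655, 1.2089]
J₁: ẑ×o_n = [-0.3655, -0.9039, 0.0000], ω = ẑ
J2: z=[0.0000, 0.0000, 1.0000] o=[-0.2678, 0.0819, 0.0000] → [-0.2836, -0.6361, 0.0000, 0.0000, 0.0000, 1.0000]
J3: z=[0.0000, 0.0000, 1.0000] o=[-0.2277, -0.3764, 0.4100] → [-0.7419, -0.6762, 0.0000, 0.0000, 0.0000, 1.0000]
J4: z=[0.8192, 0.5736, 0.0000] o=[-0.3194, -0.2453, 0.8400] → [0.2116, -0.3022, 0.8356, 0.8192, 0.5736, 0.0000]
J5: z=[-0.2954, 0.4219, -0.8572] o=[-0.4293, 0.2428, 1.1181] → [0.1435, 0.4336, 0.1640, -0.2954, 0.4219, -0.8572]
J6: z=[0.2957, 0.8935, 0.3379] o=[-1.0925, 0.3550, 1.4019] → [-0.1760, 0.1208, -0.1654, 0.2957, 0.8935, 0.3379]
V = J·q̇ = [-0.2485, 0.4481, -0.6199, -1.0096, -0.4995, -0.4307]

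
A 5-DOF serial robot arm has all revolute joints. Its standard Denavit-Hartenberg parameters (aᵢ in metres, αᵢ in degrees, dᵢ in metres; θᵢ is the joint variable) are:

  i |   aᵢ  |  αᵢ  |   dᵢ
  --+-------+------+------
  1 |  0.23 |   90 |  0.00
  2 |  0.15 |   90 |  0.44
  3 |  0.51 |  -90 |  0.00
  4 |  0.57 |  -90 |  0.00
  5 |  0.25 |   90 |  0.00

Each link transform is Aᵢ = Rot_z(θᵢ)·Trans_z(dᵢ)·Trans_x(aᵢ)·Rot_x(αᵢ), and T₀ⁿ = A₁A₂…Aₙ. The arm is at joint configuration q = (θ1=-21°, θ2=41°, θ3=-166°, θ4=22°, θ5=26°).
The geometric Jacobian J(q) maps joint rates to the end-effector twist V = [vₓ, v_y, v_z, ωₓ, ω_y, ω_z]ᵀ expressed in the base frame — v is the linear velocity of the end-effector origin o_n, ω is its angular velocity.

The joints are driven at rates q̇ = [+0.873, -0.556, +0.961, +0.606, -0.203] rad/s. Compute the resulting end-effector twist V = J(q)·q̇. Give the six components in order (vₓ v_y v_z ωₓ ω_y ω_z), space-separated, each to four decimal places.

o_n = [-0.8207, 0.0529, -0.4880]
J₁: ẑ×o_n = [-0.0529, -0.8207, 0.0000], ω = ẑ
J2: z=[-0.3584, -0.9336, 0.0000] o=[0.2147, -0.0824, 0.0000] → [0.4556, -0.1749, -1.0152, -0.3584, -0.9336, 0.0000]
J3: z=[0.6125, -0.2351, -0.7547] o=[0.1627, -0.5338, 0.0984] → [0.5807, 1.1014, 0.1281, 0.6125, -0.2351, -0.7547]
J4: z=[0.5182, 0.8404, 0.1587] o=[-0.1417, -0.2847, -0.2262] → [-0.2736, 0.0279, 0.7456, 0.5182, 0.8404, 0.1587]
J5: z=[-0.3443, 0.0351, 0.9382] o=[-0.5880, 0.0235, -0.4015] → [-0.0306, -0.2481, -0.0020, -0.3443, 0.0351, 0.9382]
V = J·q̇ = [0.0989, 0.5064, 1.1398, 1.1717, 0.7953, 0.0534]

0.0989 0.5064 1.1398 1.1717 0.7953 0.0534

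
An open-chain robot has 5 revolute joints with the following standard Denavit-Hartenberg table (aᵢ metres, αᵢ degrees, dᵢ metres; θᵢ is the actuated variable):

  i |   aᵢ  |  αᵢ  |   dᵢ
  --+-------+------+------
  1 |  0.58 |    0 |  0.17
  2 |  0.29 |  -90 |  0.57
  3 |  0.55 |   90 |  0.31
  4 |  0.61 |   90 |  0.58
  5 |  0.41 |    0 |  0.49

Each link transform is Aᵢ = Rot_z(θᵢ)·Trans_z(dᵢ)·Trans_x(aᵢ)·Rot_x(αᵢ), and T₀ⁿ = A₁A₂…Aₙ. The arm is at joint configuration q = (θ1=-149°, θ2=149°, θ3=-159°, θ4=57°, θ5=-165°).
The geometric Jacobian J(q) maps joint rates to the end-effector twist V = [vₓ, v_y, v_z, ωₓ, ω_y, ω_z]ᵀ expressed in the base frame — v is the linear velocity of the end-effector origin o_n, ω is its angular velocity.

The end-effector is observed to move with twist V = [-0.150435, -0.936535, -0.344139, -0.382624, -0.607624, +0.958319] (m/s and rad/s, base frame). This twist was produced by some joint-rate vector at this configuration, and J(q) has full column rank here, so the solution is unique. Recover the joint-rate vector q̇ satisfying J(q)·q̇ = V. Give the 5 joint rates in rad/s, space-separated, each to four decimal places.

0.2440 0.8920 -0.4170 0.3030 0.3500

o_n = [-1.3829, -0.0761, 0.6837]
J₁: ẑ×o_n = [0.0761, -1.3829, 0.0000], ω = ẑ
J2: z=[0.0000, 0.0000, 1.0000] o=[-0.4972, -0.2987, 0.1700] → [-0.2226, -0.8857, 0.0000, 0.0000, 0.0000, 1.0000]
J3: z=[0.0000, 1.0000, 0.0000] o=[-0.2072, -0.2987, 0.7400] → [-0.0563, -0.0000, 1.1757, 0.0000, 1.0000, 0.0000]
J4: z=[-0.3584, 0.0000, -0.9336] o=[-0.7206, 0.0113, 0.9371] → [-0.0816, 0.5275, 0.0313, -0.3584, 0.0000, -0.9336]
J5: z=[-0.7830, -0.5446, 0.3006] o=[-1.2386, 0.5229, 0.5147] → [0.0880, 0.0890, 0.3904, -0.7830, -0.5446, 0.3006]
q̇ = J⁺·V = [0.2440, 0.8920, -0.4170, 0.3030, 0.3500]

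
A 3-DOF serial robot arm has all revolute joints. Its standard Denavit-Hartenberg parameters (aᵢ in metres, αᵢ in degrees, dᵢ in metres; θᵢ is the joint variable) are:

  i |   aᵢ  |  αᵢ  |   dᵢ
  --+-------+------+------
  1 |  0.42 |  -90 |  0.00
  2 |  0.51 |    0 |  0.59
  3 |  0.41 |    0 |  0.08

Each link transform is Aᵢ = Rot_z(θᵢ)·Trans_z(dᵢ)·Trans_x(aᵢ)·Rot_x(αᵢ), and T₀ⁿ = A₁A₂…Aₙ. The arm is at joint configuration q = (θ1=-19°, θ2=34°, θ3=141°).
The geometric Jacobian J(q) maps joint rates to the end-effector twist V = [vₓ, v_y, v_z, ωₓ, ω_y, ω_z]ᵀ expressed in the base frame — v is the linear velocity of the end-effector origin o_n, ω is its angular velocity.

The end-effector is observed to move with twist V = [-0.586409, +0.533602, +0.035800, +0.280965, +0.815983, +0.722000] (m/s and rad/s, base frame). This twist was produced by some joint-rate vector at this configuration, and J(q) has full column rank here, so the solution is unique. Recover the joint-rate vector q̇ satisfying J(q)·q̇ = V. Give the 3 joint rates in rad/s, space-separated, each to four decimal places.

o_n = [0.6288, 0.4921, -0.3209]
J₁: ẑ×o_n = [-0.4921, 0.6288, 0.0000], ω = ẑ
J2: z=[0.3256, 0.9455, 0.0000] o=[0.3971, -0.1367, 0.0000] → [-0.3034, 0.1045, -0.0144, 0.3256, 0.9455, 0.0000]
J3: z=[0.3256, 0.9455, 0.0000] o=[0.9890, 0.2835, -0.2852] → [-0.0338, 0.0116, 0.4084, 0.3256, 0.9455, 0.0000]
q̇ = J⁺·V = [0.7220, 0.7490, 0.1140]

0.7220 0.7490 0.1140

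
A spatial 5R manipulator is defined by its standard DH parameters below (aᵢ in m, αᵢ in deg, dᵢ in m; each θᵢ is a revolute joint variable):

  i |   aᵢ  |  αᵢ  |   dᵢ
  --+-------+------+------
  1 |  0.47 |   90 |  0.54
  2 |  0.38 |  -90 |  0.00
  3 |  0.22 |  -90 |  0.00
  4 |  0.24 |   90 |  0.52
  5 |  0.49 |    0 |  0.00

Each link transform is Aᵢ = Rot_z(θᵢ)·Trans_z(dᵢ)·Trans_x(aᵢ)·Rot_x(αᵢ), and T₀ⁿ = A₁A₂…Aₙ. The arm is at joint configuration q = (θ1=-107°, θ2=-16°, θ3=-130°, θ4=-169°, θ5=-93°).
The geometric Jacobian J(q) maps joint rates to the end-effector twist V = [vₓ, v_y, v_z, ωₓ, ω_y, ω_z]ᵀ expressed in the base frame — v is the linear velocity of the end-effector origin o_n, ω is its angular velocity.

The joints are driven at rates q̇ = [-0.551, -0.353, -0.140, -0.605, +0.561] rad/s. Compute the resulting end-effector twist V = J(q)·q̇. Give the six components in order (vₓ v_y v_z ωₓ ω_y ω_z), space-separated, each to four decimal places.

-0.2641 -0.0314 -0.2589 0.9545 0.3040 -1.1062

o_n = [-0.2783, -0.8176, 0.4698]
J₁: ẑ×o_n = [0.8176, -0.2783, 0.0000], ω = ẑ
J2: z=[-0.9563, 0.2924, 0.0000] o=[-0.1374, -0.4495, 0.5400] → [-0.0205, -0.0671, 0.3932, -0.9563, 0.2924, 0.0000]
J3: z=[-0.0806, -0.2636, 0.9613] o=[-0.2442, -0.7988, 0.4353] → [0.0090, -0.0299, -0.0075, -0.0806, -0.2636, 0.9613]
J4: z=[-0.8300, -0.5163, -0.2112] o=[-0.3656, -0.6195, 0.4742] → [-0.0395, -0.0221, 0.2095, -0.8300, -0.5163, -0.2112]
J5: z=[0.1844, 0.1033, -0.9774] o=[-0.6709, -1.0920, 0.3667] → [0.2789, -0.4028, 0.0101, 0.1844, 0.1033, -0.9774]
V = J·q̇ = [-0.2641, -0.0314, -0.2589, 0.9545, 0.3040, -1.1062]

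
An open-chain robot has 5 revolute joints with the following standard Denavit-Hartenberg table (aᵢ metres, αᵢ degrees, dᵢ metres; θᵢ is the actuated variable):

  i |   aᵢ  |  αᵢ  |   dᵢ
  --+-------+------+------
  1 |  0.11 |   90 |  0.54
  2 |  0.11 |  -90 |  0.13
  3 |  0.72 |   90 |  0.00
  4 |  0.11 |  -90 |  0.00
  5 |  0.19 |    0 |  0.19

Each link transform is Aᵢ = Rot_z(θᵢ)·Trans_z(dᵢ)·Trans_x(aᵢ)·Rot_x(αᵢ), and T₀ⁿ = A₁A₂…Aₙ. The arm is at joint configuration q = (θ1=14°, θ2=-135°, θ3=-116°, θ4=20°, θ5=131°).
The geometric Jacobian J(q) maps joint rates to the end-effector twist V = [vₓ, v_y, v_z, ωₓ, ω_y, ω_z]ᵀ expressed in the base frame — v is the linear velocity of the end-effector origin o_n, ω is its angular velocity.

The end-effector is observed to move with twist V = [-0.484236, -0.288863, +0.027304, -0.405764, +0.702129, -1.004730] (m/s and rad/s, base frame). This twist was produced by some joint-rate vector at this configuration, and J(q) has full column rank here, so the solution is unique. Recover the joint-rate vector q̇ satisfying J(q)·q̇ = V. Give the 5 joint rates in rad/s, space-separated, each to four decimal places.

-0.8150 -0.8140 -0.2910 -0.2780 0.2840

o_n = [0.4409, -0.6828, 0.4472]
J₁: ẑ×o_n = [0.6828, 0.4409, -0.0000], ω = ẑ
J2: z=[0.2419, -0.9703, 0.0000] o=[0.1067, 0.0266, 0.5400] → [0.0901, 0.0225, 0.1526, 0.2419, -0.9703, 0.0000]
J3: z=[0.6861, 0.1711, -0.7071] o=[0.0627, -0.1183, 0.4622] → [-0.4017, -0.2570, -0.4520, 0.6861, 0.1711, -0.7071]
J4: z=[0.5106, 0.5791, 0.6355] o=[0.4358, -0.6923, 0.6854] → [-0.1440, 0.1249, 0.0019, 0.5106, 0.5791, 0.6355]
J5: z=[0.4675, 0.4334, -0.7705] o=[0.5152, -0.7682, 0.6908] → [-0.0398, 0.1712, 0.0721, 0.4675, 0.4334, -0.7705]
q̇ = J⁺·V = [-0.8150, -0.8140, -0.2910, -0.2780, 0.2840]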